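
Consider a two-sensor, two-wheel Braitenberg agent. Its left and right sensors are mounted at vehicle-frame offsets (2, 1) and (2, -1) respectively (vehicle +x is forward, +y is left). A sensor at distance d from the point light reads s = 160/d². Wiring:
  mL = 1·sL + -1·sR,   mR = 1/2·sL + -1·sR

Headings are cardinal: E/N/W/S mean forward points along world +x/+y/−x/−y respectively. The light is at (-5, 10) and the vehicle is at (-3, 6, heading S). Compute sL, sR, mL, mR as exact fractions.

left sensor world pos  = (-2, 4); dL² = 45
right sensor world pos = (-4, 4); dR² = 37
sL = 160/45 = 32/9
sR = 160/37 = 160/37
mL = 1·sL + -1·sR = -256/333
mR = 1/2·sL + -1·sR = -848/333

32/9 160/37 -256/333 -848/333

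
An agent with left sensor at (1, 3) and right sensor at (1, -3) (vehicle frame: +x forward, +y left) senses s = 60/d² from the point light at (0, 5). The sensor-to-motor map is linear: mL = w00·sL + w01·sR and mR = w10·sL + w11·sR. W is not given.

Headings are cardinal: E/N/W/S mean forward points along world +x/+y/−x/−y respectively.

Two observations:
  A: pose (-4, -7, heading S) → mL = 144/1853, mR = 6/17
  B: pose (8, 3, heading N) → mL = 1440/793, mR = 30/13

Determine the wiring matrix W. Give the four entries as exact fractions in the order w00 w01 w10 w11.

obs A: pose=(-4,-7,S) → sL=6/17, sR=30/109, mL=144/1853, mR=6/17
obs B: pose=(8,3,N) → sL=30/13, sR=30/61, mL=1440/793, mR=30/13
sensor matrix S = [[6/17, 30/109], [30/13, 30/61]]; det S = -678240/1469429
solve [mL_A; mL_B] = S·[w00; w01] and [mR_A; mR_B] = S·[w10; w11]:
  w00 = 1, w01 = -1, w10 = 1, w11 = 0

1 -1 1 0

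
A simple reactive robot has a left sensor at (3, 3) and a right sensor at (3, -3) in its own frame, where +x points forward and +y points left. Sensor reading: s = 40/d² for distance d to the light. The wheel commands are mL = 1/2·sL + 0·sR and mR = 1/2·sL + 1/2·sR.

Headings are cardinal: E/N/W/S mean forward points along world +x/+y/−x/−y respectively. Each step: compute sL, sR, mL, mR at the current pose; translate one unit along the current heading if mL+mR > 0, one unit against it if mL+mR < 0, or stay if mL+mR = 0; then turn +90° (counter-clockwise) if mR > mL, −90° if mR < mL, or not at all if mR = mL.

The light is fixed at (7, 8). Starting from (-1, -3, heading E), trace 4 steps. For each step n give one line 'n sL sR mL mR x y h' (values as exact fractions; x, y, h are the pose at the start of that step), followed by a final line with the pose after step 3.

0 40/89 40/221 20/89 6200/19669 -1 -3 E
1 10/41 1/2 5/41 61/164 0 -3 N
2 40/269 40/149 20/269 8360/40081 0 -2 W
3 20/97 4/29 10/97 484/2813 -1 -2 S
final -1 -3 E

n=0: pose=(-1,-3,E); sL=40/89, sR=40/221; mL=20/89, mR=6200/19669; mL+mR=10620/19669 → advance +1; mR−mL=20/221 → turn +1·90°
n=1: pose=(0,-3,N); sL=10/41, sR=1/2; mL=5/41, mR=61/164; mL+mR=81/164 → advance +1; mR−mL=1/4 → turn +1·90°
n=2: pose=(0,-2,W); sL=40/269, sR=40/149; mL=20/269, mR=8360/40081; mL+mR=11340/40081 → advance +1; mR−mL=20/149 → turn +1·90°
n=3: pose=(-1,-2,S); sL=20/97, sR=4/29; mL=10/97, mR=484/2813; mL+mR=774/2813 → advance +1; mR−mL=2/29 → turn +1·90°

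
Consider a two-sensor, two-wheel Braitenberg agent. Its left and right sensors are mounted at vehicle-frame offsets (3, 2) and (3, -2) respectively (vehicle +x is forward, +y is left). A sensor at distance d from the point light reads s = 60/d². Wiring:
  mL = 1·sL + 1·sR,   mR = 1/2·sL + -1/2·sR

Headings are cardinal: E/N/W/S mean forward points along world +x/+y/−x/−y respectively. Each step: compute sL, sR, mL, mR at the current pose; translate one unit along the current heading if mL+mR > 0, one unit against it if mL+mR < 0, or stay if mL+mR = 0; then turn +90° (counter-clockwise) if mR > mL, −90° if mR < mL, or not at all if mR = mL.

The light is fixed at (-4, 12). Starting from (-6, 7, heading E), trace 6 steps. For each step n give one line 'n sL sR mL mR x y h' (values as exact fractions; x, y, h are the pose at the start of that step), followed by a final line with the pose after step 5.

n=0: pose=(-6,7,E); sL=6, sR=6/5; mL=36/5, mR=12/5; mL+mR=48/5 → advance +1; mR−mL=-24/5 → turn -1·90°
n=1: pose=(-5,7,S); sL=12/13, sR=60/73; mL=1656/949, mR=48/949; mL+mR=1704/949 → advance +1; mR−mL=-1608/949 → turn -1·90°
n=2: pose=(-5,6,W); sL=3/4, sR=15/8; mL=21/8, mR=-9/16; mL+mR=33/16 → advance +1; mR−mL=-51/16 → turn -1·90°
n=3: pose=(-6,6,N); sL=12/5, sR=20/3; mL=136/15, mR=-32/15; mL+mR=104/15 → advance +1; mR−mL=-56/5 → turn -1·90°
n=4: pose=(-6,7,E); sL=6, sR=6/5; mL=36/5, mR=12/5; mL+mR=48/5 → advance +1; mR−mL=-24/5 → turn -1·90°
n=5: pose=(-5,7,S); sL=12/13, sR=60/73; mL=1656/949, mR=48/949; mL+mR=1704/949 → advance +1; mR−mL=-1608/949 → turn -1·90°

0 6 6/5 36/5 12/5 -6 7 E
1 12/13 60/73 1656/949 48/949 -5 7 S
2 3/4 15/8 21/8 -9/16 -5 6 W
3 12/5 20/3 136/15 -32/15 -6 6 N
4 6 6/5 36/5 12/5 -6 7 E
5 12/13 60/73 1656/949 48/949 -5 7 S
final -5 6 W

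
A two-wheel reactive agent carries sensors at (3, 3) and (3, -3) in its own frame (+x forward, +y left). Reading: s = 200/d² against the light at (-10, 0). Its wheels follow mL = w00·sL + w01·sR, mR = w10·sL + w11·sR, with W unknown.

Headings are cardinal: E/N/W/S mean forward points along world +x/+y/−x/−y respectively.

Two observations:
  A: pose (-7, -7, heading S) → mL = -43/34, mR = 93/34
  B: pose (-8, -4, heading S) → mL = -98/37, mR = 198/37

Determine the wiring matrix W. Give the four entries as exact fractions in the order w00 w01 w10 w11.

1/2 -1 1/2 1

obs A: pose=(-7,-7,S) → sL=25/17, sR=2, mL=-43/34, mR=93/34
obs B: pose=(-8,-4,S) → sL=100/37, sR=4, mL=-98/37, mR=198/37
sensor matrix S = [[25/17, 2], [100/37, 4]]; det S = 300/629
solve [mL_A; mL_B] = S·[w00; w01] and [mR_A; mR_B] = S·[w10; w11]:
  w00 = 1/2, w01 = -1, w10 = 1/2, w11 = 1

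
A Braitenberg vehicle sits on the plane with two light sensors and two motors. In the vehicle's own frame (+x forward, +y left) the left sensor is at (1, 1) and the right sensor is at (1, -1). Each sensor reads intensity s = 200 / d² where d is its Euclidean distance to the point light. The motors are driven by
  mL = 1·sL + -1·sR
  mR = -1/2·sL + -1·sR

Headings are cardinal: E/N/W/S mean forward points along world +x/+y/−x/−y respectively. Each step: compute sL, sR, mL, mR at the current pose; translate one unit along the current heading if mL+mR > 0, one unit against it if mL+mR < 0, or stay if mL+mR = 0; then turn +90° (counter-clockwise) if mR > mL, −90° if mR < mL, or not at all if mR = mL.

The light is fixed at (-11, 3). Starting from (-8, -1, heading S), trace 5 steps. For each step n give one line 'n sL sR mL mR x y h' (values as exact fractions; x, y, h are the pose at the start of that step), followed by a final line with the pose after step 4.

n=0: pose=(-8,-1,S); sL=200/41, sR=200/29; mL=-2400/1189, mR=-11100/1189; mL+mR=-13500/1189 → advance -1; mR−mL=-300/41 → turn -1·90°
n=1: pose=(-8,0,W); sL=10, sR=25; mL=-15, mR=-30; mL+mR=-45 → advance -1; mR−mL=-15 → turn -1·90°
n=2: pose=(-7,0,N); sL=200/13, sR=200/29; mL=3200/377, mR=-5500/377; mL+mR=-2300/377 → advance -1; mR−mL=-300/13 → turn -1·90°
n=3: pose=(-7,-1,E); sL=100/17, sR=4; mL=32/17, mR=-118/17; mL+mR=-86/17 → advance -1; mR−mL=-150/17 → turn -1·90°
n=4: pose=(-8,-1,S); sL=200/41, sR=200/29; mL=-2400/1189, mR=-11100/1189; mL+mR=-13500/1189 → advance -1; mR−mL=-300/41 → turn -1·90°

0 200/41 200/29 -2400/1189 -11100/1189 -8 -1 S
1 10 25 -15 -30 -8 0 W
2 200/13 200/29 3200/377 -5500/377 -7 0 N
3 100/17 4 32/17 -118/17 -7 -1 E
4 200/41 200/29 -2400/1189 -11100/1189 -8 -1 S
final -8 0 W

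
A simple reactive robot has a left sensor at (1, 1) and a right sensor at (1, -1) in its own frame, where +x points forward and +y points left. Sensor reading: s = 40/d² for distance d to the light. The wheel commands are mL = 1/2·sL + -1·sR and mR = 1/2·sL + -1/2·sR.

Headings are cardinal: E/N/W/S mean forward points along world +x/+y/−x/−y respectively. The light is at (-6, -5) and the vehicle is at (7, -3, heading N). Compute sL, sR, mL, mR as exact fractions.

left sensor world pos  = (6, -2); dL² = 153
right sensor world pos = (8, -2); dR² = 205
sL = 40/153 = 40/153
sR = 40/205 = 8/41
mL = 1/2·sL + -1·sR = -404/6273
mR = 1/2·sL + -1/2·sR = 208/6273

40/153 8/41 -404/6273 208/6273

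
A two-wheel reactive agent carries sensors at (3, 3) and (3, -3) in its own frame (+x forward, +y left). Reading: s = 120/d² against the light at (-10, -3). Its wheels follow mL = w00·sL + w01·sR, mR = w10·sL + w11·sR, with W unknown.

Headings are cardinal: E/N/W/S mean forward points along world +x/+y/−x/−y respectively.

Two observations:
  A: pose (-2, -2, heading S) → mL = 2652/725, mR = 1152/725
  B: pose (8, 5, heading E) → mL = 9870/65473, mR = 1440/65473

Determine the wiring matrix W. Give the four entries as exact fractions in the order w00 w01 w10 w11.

-1/2 1 -1/2 1/2

obs A: pose=(-2,-2,S) → sL=24/25, sR=120/29, mL=2652/725, mR=1152/725
obs B: pose=(8,5,E) → sL=60/281, sR=60/233, mL=9870/65473, mR=1440/65473
sensor matrix S = [[24/25, 120/29], [60/281, 60/233]]; det S = -6041088/9493585
solve [mL_A; mL_B] = S·[w00; w01] and [mR_A; mR_B] = S·[w10; w11]:
  w00 = -1/2, w01 = 1, w10 = -1/2, w11 = 1/2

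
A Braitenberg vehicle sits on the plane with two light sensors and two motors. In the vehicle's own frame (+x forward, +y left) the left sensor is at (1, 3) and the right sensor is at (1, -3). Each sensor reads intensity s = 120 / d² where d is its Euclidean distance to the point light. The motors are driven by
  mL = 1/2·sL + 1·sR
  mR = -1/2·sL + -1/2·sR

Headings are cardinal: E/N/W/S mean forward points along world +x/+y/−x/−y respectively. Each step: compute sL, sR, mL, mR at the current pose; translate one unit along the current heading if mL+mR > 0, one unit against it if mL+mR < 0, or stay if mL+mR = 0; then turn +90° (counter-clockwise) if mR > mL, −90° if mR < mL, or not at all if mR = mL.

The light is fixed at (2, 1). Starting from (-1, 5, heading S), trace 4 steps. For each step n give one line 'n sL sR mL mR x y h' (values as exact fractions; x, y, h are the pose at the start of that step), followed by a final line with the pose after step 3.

0 40/3 8/3 28/3 -8 -1 5 S
1 15/2 30/13 315/52 -255/52 -1 4 W
2 24/13 120/17 1764/221 -984/221 -2 4 N
3 60/29 12 378/29 -204/29 -2 5 E
final -1 5 S

n=0: pose=(-1,5,S); sL=40/3, sR=8/3; mL=28/3, mR=-8; mL+mR=4/3 → advance +1; mR−mL=-52/3 → turn -1·90°
n=1: pose=(-1,4,W); sL=15/2, sR=30/13; mL=315/52, mR=-255/52; mL+mR=15/13 → advance +1; mR−mL=-285/26 → turn -1·90°
n=2: pose=(-2,4,N); sL=24/13, sR=120/17; mL=1764/221, mR=-984/221; mL+mR=60/17 → advance +1; mR−mL=-2748/221 → turn -1·90°
n=3: pose=(-2,5,E); sL=60/29, sR=12; mL=378/29, mR=-204/29; mL+mR=6 → advance +1; mR−mL=-582/29 → turn -1·90°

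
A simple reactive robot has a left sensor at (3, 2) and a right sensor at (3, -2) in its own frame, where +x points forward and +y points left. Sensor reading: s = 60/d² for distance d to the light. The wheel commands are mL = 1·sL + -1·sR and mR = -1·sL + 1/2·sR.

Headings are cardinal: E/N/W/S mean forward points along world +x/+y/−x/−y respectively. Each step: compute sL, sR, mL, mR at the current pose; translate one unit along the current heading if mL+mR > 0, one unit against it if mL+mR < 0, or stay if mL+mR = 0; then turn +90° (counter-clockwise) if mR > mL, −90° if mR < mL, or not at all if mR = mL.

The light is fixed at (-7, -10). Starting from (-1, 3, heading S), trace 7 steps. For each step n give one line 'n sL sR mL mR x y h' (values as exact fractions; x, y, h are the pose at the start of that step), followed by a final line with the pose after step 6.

0 15/41 15/29 -180/1189 -255/2378 -1 3 S
1 60/337 4/15 -448/5055 -226/5055 -1 4 E
2 30/149 30/169 600/25181 -2835/25181 -2 4 N
3 60/289 12/37 -1248/10693 -486/10693 -2 3 E
4 3/13 15/73 24/949 -243/1898 -3 3 N
5 12/49 60/149 -1152/7301 -318/7301 -3 2 E
6 30/113 6/25 72/2825 -411/2825 -4 2 N
final -4 1 E

n=0: pose=(-1,3,S); sL=15/41, sR=15/29; mL=-180/1189, mR=-255/2378; mL+mR=-15/58 → advance -1; mR−mL=105/2378 → turn +1·90°
n=1: pose=(-1,4,E); sL=60/337, sR=4/15; mL=-448/5055, mR=-226/5055; mL+mR=-2/15 → advance -1; mR−mL=74/1685 → turn +1·90°
n=2: pose=(-2,4,N); sL=30/149, sR=30/169; mL=600/25181, mR=-2835/25181; mL+mR=-15/169 → advance -1; mR−mL=-3435/25181 → turn -1·90°
n=3: pose=(-2,3,E); sL=60/289, sR=12/37; mL=-1248/10693, mR=-486/10693; mL+mR=-6/37 → advance -1; mR−mL=762/10693 → turn +1·90°
n=4: pose=(-3,3,N); sL=3/13, sR=15/73; mL=24/949, mR=-243/1898; mL+mR=-15/146 → advance -1; mR−mL=-291/1898 → turn -1·90°
n=5: pose=(-3,2,E); sL=12/49, sR=60/149; mL=-1152/7301, mR=-318/7301; mL+mR=-30/149 → advance -1; mR−mL=834/7301 → turn +1·90°
n=6: pose=(-4,2,N); sL=30/113, sR=6/25; mL=72/2825, mR=-411/2825; mL+mR=-3/25 → advance -1; mR−mL=-483/2825 → turn -1·90°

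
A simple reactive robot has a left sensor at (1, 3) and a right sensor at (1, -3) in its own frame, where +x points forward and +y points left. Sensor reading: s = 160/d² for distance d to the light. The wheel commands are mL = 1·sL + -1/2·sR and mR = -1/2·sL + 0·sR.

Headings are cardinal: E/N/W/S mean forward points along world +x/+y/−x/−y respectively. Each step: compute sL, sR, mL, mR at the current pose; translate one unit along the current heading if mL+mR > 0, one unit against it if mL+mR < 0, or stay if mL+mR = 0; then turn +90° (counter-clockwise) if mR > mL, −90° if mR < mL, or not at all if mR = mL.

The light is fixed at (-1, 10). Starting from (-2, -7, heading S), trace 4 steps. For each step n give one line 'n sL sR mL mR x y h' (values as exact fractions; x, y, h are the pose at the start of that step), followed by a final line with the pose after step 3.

n=0: pose=(-2,-7,S); sL=20/41, sR=8/17; mL=176/697, mR=-10/41; mL+mR=6/697 → advance +1; mR−mL=-346/697 → turn -1·90°
n=1: pose=(-2,-8,W); sL=32/89, sR=160/229; mL=208/20381, mR=-16/89; mL+mR=-3456/20381 → advance -1; mR−mL=-3872/20381 → turn -1·90°
n=2: pose=(-1,-8,N); sL=80/149, sR=80/149; mL=40/149, mR=-40/149; mL+mR=0 → advance +0; mR−mL=-80/149 → turn -1·90°
n=3: pose=(-1,-8,E); sL=80/113, sR=80/221; mL=13160/24973, mR=-40/113; mL+mR=4320/24973 → advance +1; mR−mL=-22000/24973 → turn -1·90°

0 20/41 8/17 176/697 -10/41 -2 -7 S
1 32/89 160/229 208/20381 -16/89 -2 -8 W
2 80/149 80/149 40/149 -40/149 -1 -8 N
3 80/113 80/221 13160/24973 -40/113 -1 -8 E
final 0 -8 S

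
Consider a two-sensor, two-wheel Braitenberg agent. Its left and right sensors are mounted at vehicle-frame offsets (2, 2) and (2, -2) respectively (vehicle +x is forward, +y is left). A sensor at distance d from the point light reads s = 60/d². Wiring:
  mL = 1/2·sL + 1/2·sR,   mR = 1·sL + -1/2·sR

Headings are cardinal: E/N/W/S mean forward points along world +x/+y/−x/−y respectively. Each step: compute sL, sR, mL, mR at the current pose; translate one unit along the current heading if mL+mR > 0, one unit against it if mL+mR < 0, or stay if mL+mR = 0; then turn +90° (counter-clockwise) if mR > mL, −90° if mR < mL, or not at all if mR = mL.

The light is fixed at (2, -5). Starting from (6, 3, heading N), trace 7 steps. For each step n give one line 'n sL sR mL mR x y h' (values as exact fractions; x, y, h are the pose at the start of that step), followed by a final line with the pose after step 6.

n=0: pose=(6,3,N); sL=15/26, sR=15/34; mL=225/442, mR=315/884; mL+mR=45/52 → advance +1; mR−mL=-135/884 → turn -1·90°
n=1: pose=(6,4,E); sL=60/157, sR=12/17; mL=1452/2669, mR=78/2669; mL+mR=90/157 → advance +1; mR−mL=-1374/2669 → turn -1·90°
n=2: pose=(7,4,S); sL=30/49, sR=30/29; mL=1170/1421, mR=135/1421; mL+mR=45/49 → advance +1; mR−mL=-1035/1421 → turn -1·90°
n=3: pose=(7,3,W); sL=4/3, sR=60/109; mL=308/327, mR=346/327; mL+mR=2 → advance +1; mR−mL=38/327 → turn +1·90°
n=4: pose=(6,3,S); sL=5/6, sR=3/2; mL=7/6, mR=1/12; mL+mR=5/4 → advance +1; mR−mL=-13/12 → turn -1·90°
n=5: pose=(6,2,W); sL=60/29, sR=12/17; mL=684/493, mR=846/493; mL+mR=90/29 → advance +1; mR−mL=162/493 → turn +1·90°
n=6: pose=(5,2,S); sL=6/5, sR=30/13; mL=114/65, mR=3/65; mL+mR=9/5 → advance +1; mR−mL=-111/65 → turn -1·90°

0 15/26 15/34 225/442 315/884 6 3 N
1 60/157 12/17 1452/2669 78/2669 6 4 E
2 30/49 30/29 1170/1421 135/1421 7 4 S
3 4/3 60/109 308/327 346/327 7 3 W
4 5/6 3/2 7/6 1/12 6 3 S
5 60/29 12/17 684/493 846/493 6 2 W
6 6/5 30/13 114/65 3/65 5 2 S
final 5 1 W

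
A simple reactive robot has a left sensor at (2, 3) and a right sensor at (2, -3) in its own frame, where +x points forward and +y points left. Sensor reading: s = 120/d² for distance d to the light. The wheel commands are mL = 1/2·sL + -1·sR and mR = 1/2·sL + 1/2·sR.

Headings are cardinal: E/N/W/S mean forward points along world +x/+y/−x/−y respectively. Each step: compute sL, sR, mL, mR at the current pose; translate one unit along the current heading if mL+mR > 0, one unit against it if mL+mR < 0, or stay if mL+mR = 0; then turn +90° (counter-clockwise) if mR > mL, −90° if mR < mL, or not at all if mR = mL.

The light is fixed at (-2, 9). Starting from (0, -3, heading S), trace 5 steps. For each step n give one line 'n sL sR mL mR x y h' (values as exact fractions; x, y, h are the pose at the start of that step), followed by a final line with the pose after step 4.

n=0: pose=(0,-3,S); sL=120/221, sR=120/197; mL=-14700/43537, mR=25080/43537; mL+mR=10380/43537 → advance +1; mR−mL=180/197 → turn +1·90°
n=1: pose=(0,-4,E); sL=30/29, sR=15/34; mL=75/986, mR=1455/1972; mL+mR=1605/1972 → advance +1; mR−mL=45/68 → turn +1·90°
n=2: pose=(1,-4,N); sL=120/121, sR=120/157; mL=-5100/18997, mR=16680/18997; mL+mR=11580/18997 → advance +1; mR−mL=180/157 → turn +1·90°
n=3: pose=(1,-3,W); sL=60/113, sR=60/41; mL=-5550/4633, mR=4620/4633; mL+mR=-930/4633 → advance -1; mR−mL=90/41 → turn +1·90°
n=4: pose=(2,-3,S); sL=24/49, sR=120/197; mL=-3516/9653, mR=5304/9653; mL+mR=1788/9653 → advance +1; mR−mL=180/197 → turn +1·90°

0 120/221 120/197 -14700/43537 25080/43537 0 -3 S
1 30/29 15/34 75/986 1455/1972 0 -4 E
2 120/121 120/157 -5100/18997 16680/18997 1 -4 N
3 60/113 60/41 -5550/4633 4620/4633 1 -3 W
4 24/49 120/197 -3516/9653 5304/9653 2 -3 S
final 2 -4 E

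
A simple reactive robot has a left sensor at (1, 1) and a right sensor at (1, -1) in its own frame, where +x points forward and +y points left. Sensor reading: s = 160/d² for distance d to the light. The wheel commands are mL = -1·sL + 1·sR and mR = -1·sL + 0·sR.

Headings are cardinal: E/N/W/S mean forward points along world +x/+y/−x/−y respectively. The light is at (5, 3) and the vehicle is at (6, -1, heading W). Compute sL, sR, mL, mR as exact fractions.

left sensor world pos  = (5, -2); dL² = 25
right sensor world pos = (5, 0); dR² = 9
sL = 160/25 = 32/5
sR = 160/9 = 160/9
mL = -1·sL + 1·sR = 512/45
mR = -1·sL + 0·sR = -32/5

32/5 160/9 512/45 -32/5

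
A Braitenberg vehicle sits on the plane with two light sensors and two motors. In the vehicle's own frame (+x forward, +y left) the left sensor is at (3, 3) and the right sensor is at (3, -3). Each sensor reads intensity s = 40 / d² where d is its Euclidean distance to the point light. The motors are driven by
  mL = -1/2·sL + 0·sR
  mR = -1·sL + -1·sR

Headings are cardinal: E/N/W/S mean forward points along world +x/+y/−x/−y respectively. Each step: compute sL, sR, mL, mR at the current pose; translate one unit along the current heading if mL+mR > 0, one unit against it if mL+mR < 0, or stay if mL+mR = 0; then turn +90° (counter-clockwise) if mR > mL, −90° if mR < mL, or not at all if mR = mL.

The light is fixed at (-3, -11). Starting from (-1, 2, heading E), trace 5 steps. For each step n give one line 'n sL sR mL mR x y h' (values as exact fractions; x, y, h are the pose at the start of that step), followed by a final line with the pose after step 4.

0 40/281 8/25 -20/281 -3248/7025 -1 2 E
1 10/29 5/13 -5/29 -275/377 -2 2 S
2 8/25 40/293 -4/25 -3344/7325 -2 3 W
3 4/29 20/157 -2/29 -1208/4553 -1 3 N
4 40/281 8/25 -20/281 -3248/7025 -1 2 E
final -2 2 S

n=0: pose=(-1,2,E); sL=40/281, sR=8/25; mL=-20/281, mR=-3248/7025; mL+mR=-3748/7025 → advance -1; mR−mL=-2748/7025 → turn -1·90°
n=1: pose=(-2,2,S); sL=10/29, sR=5/13; mL=-5/29, mR=-275/377; mL+mR=-340/377 → advance -1; mR−mL=-210/377 → turn -1·90°
n=2: pose=(-2,3,W); sL=8/25, sR=40/293; mL=-4/25, mR=-3344/7325; mL+mR=-4516/7325 → advance -1; mR−mL=-2172/7325 → turn -1·90°
n=3: pose=(-1,3,N); sL=4/29, sR=20/157; mL=-2/29, mR=-1208/4553; mL+mR=-1522/4553 → advance -1; mR−mL=-894/4553 → turn -1·90°
n=4: pose=(-1,2,E); sL=40/281, sR=8/25; mL=-20/281, mR=-3248/7025; mL+mR=-3748/7025 → advance -1; mR−mL=-2748/7025 → turn -1·90°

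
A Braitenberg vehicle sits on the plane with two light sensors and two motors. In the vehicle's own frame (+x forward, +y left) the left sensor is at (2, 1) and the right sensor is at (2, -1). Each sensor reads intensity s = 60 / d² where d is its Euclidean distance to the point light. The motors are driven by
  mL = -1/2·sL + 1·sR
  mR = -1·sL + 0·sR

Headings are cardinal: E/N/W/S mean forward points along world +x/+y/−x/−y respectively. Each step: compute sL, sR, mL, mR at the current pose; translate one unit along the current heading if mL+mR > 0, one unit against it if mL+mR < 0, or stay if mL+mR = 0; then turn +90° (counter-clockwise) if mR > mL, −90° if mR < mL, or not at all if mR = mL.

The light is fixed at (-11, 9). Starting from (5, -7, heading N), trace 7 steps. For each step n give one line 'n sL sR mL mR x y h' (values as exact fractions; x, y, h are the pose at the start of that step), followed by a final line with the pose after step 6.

0 60/421 12/97 2142/40837 -60/421 5 -7 N
1 3/29 5/54 32/783 -3/29 5 -8 E
2 60/617 60/557 20310/343669 -60/617 4 -8 S
3 30/229 30/197 3915/45113 -30/229 4 -7 W
4 60/421 12/97 2142/40837 -60/421 5 -7 N
5 3/29 5/54 32/783 -3/29 5 -8 E
6 60/617 60/557 20310/343669 -60/617 4 -8 S
final 4 -7 W

n=0: pose=(5,-7,N); sL=60/421, sR=12/97; mL=2142/40837, mR=-60/421; mL+mR=-3678/40837 → advance -1; mR−mL=-7962/40837 → turn -1·90°
n=1: pose=(5,-8,E); sL=3/29, sR=5/54; mL=32/783, mR=-3/29; mL+mR=-49/783 → advance -1; mR−mL=-113/783 → turn -1·90°
n=2: pose=(4,-8,S); sL=60/617, sR=60/557; mL=20310/343669, mR=-60/617; mL+mR=-13110/343669 → advance -1; mR−mL=-53730/343669 → turn -1·90°
n=3: pose=(4,-7,W); sL=30/229, sR=30/197; mL=3915/45113, mR=-30/229; mL+mR=-1995/45113 → advance -1; mR−mL=-9825/45113 → turn -1·90°
n=4: pose=(5,-7,N); sL=60/421, sR=12/97; mL=2142/40837, mR=-60/421; mL+mR=-3678/40837 → advance -1; mR−mL=-7962/40837 → turn -1·90°
n=5: pose=(5,-8,E); sL=3/29, sR=5/54; mL=32/783, mR=-3/29; mL+mR=-49/783 → advance -1; mR−mL=-113/783 → turn -1·90°
n=6: pose=(4,-8,S); sL=60/617, sR=60/557; mL=20310/343669, mR=-60/617; mL+mR=-13110/343669 → advance -1; mR−mL=-53730/343669 → turn -1·90°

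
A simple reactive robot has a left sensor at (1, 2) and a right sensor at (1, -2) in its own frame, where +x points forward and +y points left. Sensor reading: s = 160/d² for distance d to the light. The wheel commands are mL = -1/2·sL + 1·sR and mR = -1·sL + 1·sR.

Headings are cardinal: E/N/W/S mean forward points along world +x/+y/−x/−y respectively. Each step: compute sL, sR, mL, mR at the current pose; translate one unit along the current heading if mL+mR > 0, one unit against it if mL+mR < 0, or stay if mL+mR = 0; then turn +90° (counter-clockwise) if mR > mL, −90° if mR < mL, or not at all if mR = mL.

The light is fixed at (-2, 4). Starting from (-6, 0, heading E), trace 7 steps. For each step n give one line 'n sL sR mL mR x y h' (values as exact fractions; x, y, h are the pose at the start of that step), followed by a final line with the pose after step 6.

0 160/13 32/9 -304/117 -1024/117 -6 0 E
1 80/17 80/37 -120/629 -1600/629 -7 0 S
2 160/61 160/37 6800/2257 3840/2257 -7 1 W
3 40/17 8 116/17 96/17 -8 1 N
4 32/5 160/41 144/205 -512/205 -8 2 E
5 80/17 16/9 -88/153 -448/153 -9 2 S
6 160/73 32/13 1296/949 256/949 -9 3 W
final -10 3 N

n=0: pose=(-6,0,E); sL=160/13, sR=32/9; mL=-304/117, mR=-1024/117; mL+mR=-1328/117 → advance -1; mR−mL=-80/13 → turn -1·90°
n=1: pose=(-7,0,S); sL=80/17, sR=80/37; mL=-120/629, mR=-1600/629; mL+mR=-1720/629 → advance -1; mR−mL=-40/17 → turn -1·90°
n=2: pose=(-7,1,W); sL=160/61, sR=160/37; mL=6800/2257, mR=3840/2257; mL+mR=10640/2257 → advance +1; mR−mL=-80/61 → turn -1·90°
n=3: pose=(-8,1,N); sL=40/17, sR=8; mL=116/17, mR=96/17; mL+mR=212/17 → advance +1; mR−mL=-20/17 → turn -1·90°
n=4: pose=(-8,2,E); sL=32/5, sR=160/41; mL=144/205, mR=-512/205; mL+mR=-368/205 → advance -1; mR−mL=-16/5 → turn -1·90°
n=5: pose=(-9,2,S); sL=80/17, sR=16/9; mL=-88/153, mR=-448/153; mL+mR=-536/153 → advance -1; mR−mL=-40/17 → turn -1·90°
n=6: pose=(-9,3,W); sL=160/73, sR=32/13; mL=1296/949, mR=256/949; mL+mR=1552/949 → advance +1; mR−mL=-80/73 → turn -1·90°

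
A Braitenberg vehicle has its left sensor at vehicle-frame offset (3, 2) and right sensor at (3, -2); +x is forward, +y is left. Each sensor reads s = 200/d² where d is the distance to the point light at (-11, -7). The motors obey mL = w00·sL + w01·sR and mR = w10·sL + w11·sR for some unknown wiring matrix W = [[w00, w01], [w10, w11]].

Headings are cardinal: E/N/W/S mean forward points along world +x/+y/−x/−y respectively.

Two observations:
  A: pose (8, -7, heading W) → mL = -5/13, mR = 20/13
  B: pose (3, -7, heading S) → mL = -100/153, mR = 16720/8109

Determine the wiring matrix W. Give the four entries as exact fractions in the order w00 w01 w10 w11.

obs A: pose=(8,-7,W) → sL=10/13, sR=10/13, mL=-5/13, mR=20/13
obs B: pose=(3,-7,S) → sL=40/53, sR=200/153, mL=-100/153, mR=16720/8109
sensor matrix S = [[10/13, 10/13], [40/53, 200/153]]; det S = 44800/105417
solve [mL_A; mL_B] = S·[w00; w01] and [mR_A; mR_B] = S·[w10; w11]:
  w00 = 0, w01 = -1/2, w10 = 1, w11 = 1

0 -1/2 1 1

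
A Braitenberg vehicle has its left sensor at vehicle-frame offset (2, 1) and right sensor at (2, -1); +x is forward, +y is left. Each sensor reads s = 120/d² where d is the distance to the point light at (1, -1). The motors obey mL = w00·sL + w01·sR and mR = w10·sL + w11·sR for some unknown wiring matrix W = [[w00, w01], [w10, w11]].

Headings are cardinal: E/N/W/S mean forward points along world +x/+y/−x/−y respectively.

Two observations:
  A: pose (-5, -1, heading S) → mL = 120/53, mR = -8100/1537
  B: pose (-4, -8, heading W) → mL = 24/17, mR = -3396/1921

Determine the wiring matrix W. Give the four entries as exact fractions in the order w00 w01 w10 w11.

0 1 -1 -1/2

obs A: pose=(-5,-1,S) → sL=120/29, sR=120/53, mL=120/53, mR=-8100/1537
obs B: pose=(-4,-8,W) → sL=120/113, sR=24/17, mL=24/17, mR=-3396/1921
sensor matrix S = [[120/29, 120/53], [120/113, 24/17]]; det S = 10149120/2952577
solve [mL_A; mL_B] = S·[w00; w01] and [mR_A; mR_B] = S·[w10; w11]:
  w00 = 0, w01 = 1, w10 = -1, w11 = -1/2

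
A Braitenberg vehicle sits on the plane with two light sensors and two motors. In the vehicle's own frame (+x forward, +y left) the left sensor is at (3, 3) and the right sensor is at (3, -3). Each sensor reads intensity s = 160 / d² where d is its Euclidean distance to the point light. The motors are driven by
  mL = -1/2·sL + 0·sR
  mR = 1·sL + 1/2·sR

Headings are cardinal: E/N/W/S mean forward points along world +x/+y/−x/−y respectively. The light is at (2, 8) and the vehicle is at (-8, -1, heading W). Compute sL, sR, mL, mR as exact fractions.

160/313 32/41 -80/313 11568/12833

left sensor world pos  = (-11, -4); dL² = 313
right sensor world pos = (-11, 2); dR² = 205
sL = 160/313 = 160/313
sR = 160/205 = 32/41
mL = -1/2·sL + 0·sR = -80/313
mR = 1·sL + 1/2·sR = 11568/12833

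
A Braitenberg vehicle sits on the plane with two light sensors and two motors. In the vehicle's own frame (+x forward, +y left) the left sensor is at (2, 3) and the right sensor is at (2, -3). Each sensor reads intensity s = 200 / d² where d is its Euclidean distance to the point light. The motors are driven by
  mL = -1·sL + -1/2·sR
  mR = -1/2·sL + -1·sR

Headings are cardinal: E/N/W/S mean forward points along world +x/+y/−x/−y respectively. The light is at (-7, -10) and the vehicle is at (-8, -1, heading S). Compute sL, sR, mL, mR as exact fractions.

200/53 40/13 -3660/689 -3420/689

left sensor world pos  = (-5, -3); dL² = 53
right sensor world pos = (-11, -3); dR² = 65
sL = 200/53 = 200/53
sR = 200/65 = 40/13
mL = -1·sL + -1/2·sR = -3660/689
mR = -1/2·sL + -1·sR = -3420/689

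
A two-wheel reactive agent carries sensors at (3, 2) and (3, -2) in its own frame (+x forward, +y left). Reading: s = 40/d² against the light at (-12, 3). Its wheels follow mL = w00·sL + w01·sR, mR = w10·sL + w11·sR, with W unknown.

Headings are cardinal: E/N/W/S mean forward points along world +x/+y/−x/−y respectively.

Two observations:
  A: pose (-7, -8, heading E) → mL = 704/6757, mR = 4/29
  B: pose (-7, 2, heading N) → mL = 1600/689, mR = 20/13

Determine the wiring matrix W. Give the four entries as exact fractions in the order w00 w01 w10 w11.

1 -1 1/2 0

obs A: pose=(-7,-8,E) → sL=8/29, sR=40/233, mL=704/6757, mR=4/29
obs B: pose=(-7,2,N) → sL=40/13, sR=40/53, mL=1600/689, mR=20/13
sensor matrix S = [[8/29, 40/233], [40/13, 40/53]]; det S = -1489920/4655573
solve [mL_A; mL_B] = S·[w00; w01] and [mR_A; mR_B] = S·[w10; w11]:
  w00 = 1, w01 = -1, w10 = 1/2, w11 = 0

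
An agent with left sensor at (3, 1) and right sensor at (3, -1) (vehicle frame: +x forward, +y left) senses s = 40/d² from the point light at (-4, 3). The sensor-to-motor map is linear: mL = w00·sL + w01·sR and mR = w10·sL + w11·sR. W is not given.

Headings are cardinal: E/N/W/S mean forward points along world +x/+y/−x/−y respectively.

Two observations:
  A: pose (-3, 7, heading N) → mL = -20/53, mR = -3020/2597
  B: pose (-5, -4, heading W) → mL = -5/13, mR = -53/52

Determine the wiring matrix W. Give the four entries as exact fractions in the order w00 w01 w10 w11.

0 -1/2 -1/2 -1

obs A: pose=(-3,7,N) → sL=40/49, sR=40/53, mL=-20/53, mR=-3020/2597
obs B: pose=(-5,-4,W) → sL=1/2, sR=10/13, mL=-5/13, mR=-53/52
sensor matrix S = [[40/49, 40/53], [1/2, 10/13]]; det S = 8460/33761
solve [mL_A; mL_B] = S·[w00; w01] and [mR_A; mR_B] = S·[w10; w11]:
  w00 = 0, w01 = -1/2, w10 = -1/2, w11 = -1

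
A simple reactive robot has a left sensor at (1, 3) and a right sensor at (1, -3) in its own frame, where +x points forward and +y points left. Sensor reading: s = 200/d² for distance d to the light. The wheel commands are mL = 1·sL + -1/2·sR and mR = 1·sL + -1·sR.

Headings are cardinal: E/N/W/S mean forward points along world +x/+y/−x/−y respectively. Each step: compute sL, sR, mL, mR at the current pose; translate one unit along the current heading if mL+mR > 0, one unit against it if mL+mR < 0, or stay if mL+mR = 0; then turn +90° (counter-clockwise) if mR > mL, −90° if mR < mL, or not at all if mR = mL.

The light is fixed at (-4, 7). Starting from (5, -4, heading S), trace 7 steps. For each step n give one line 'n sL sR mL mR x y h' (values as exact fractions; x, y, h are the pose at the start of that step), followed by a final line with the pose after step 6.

0 25/36 10/9 5/36 -5/12 5 -4 S
1 200/233 200/113 -700/26329 -24000/26329 5 -3 W
2 20/13 4/5 74/65 48/65 6 -3 N
3 200/157 40/53 7460/8321 4320/8321 6 -2 E
4 25/37 50/41 100/1517 -825/1517 7 -2 S
5 200/221 8/5 116/1105 -768/1105 7 -1 W
6 20/13 100/137 2090/1781 1440/1781 8 -1 N
final 8 0 E

n=0: pose=(5,-4,S); sL=25/36, sR=10/9; mL=5/36, mR=-5/12; mL+mR=-5/18 → advance -1; mR−mL=-5/9 → turn -1·90°
n=1: pose=(5,-3,W); sL=200/233, sR=200/113; mL=-700/26329, mR=-24000/26329; mL+mR=-24700/26329 → advance -1; mR−mL=-100/113 → turn -1·90°
n=2: pose=(6,-3,N); sL=20/13, sR=4/5; mL=74/65, mR=48/65; mL+mR=122/65 → advance +1; mR−mL=-2/5 → turn -1·90°
n=3: pose=(6,-2,E); sL=200/157, sR=40/53; mL=7460/8321, mR=4320/8321; mL+mR=11780/8321 → advance +1; mR−mL=-20/53 → turn -1·90°
n=4: pose=(7,-2,S); sL=25/37, sR=50/41; mL=100/1517, mR=-825/1517; mL+mR=-725/1517 → advance -1; mR−mL=-25/41 → turn -1·90°
n=5: pose=(7,-1,W); sL=200/221, sR=8/5; mL=116/1105, mR=-768/1105; mL+mR=-652/1105 → advance -1; mR−mL=-4/5 → turn -1·90°
n=6: pose=(8,-1,N); sL=20/13, sR=100/137; mL=2090/1781, mR=1440/1781; mL+mR=3530/1781 → advance +1; mR−mL=-50/137 → turn -1·90°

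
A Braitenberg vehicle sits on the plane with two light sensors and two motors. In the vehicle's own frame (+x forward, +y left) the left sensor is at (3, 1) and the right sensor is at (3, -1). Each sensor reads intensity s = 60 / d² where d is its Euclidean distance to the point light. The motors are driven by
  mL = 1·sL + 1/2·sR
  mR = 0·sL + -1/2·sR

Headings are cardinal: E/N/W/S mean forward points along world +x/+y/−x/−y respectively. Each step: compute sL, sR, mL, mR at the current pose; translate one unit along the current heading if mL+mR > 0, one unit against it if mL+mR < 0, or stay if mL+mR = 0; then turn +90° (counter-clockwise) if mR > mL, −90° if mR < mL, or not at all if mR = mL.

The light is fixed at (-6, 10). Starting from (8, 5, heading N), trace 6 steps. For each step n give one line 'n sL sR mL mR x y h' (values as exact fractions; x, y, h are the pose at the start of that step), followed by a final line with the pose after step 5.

n=0: pose=(8,5,N); sL=60/173, sR=60/229; mL=18930/39617, mR=-30/229; mL+mR=60/173 → advance +1; mR−mL=-24120/39617 → turn -1·90°
n=1: pose=(8,6,E); sL=30/149, sR=30/157; mL=6945/23393, mR=-15/157; mL+mR=30/149 → advance +1; mR−mL=-9180/23393 → turn -1·90°
n=2: pose=(9,6,S); sL=12/61, sR=12/49; mL=954/2989, mR=-6/49; mL+mR=12/61 → advance +1; mR−mL=-1320/2989 → turn -1·90°
n=3: pose=(9,5,W); sL=1/3, sR=3/8; mL=25/48, mR=-3/16; mL+mR=1/3 → advance +1; mR−mL=-17/24 → turn -1·90°
n=4: pose=(8,5,N); sL=60/173, sR=60/229; mL=18930/39617, mR=-30/229; mL+mR=60/173 → advance +1; mR−mL=-24120/39617 → turn -1·90°
n=5: pose=(8,6,E); sL=30/149, sR=30/157; mL=6945/23393, mR=-15/157; mL+mR=30/149 → advance +1; mR−mL=-9180/23393 → turn -1·90°

0 60/173 60/229 18930/39617 -30/229 8 5 N
1 30/149 30/157 6945/23393 -15/157 8 6 E
2 12/61 12/49 954/2989 -6/49 9 6 S
3 1/3 3/8 25/48 -3/16 9 5 W
4 60/173 60/229 18930/39617 -30/229 8 5 N
5 30/149 30/157 6945/23393 -15/157 8 6 E
final 9 6 S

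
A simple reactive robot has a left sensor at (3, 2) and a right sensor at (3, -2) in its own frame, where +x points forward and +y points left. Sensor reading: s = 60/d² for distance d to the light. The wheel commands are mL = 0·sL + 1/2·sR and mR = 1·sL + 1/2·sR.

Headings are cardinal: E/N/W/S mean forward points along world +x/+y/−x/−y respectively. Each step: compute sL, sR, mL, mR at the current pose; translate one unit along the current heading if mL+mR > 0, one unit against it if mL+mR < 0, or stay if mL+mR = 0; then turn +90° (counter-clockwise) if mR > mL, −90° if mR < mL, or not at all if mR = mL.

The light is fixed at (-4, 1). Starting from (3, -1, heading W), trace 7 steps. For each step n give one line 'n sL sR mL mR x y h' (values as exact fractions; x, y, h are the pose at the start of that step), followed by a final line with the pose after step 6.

n=0: pose=(3,-1,W); sL=15/8, sR=15/4; mL=15/8, mR=15/4; mL+mR=45/8 → advance +1; mR−mL=15/8 → turn +1·90°
n=1: pose=(2,-1,S); sL=60/89, sR=60/41; mL=30/41, mR=5130/3649; mL+mR=7800/3649 → advance +1; mR−mL=60/89 → turn +1·90°
n=2: pose=(2,-2,E); sL=30/41, sR=30/53; mL=15/53, mR=2205/2173; mL+mR=2820/2173 → advance +1; mR−mL=30/41 → turn +1·90°
n=3: pose=(3,-2,N); sL=12/5, sR=20/27; mL=10/27, mR=374/135; mL+mR=424/135 → advance +1; mR−mL=12/5 → turn +1·90°
n=4: pose=(3,-1,W); sL=15/8, sR=15/4; mL=15/8, mR=15/4; mL+mR=45/8 → advance +1; mR−mL=15/8 → turn +1·90°
n=5: pose=(2,-1,S); sL=60/89, sR=60/41; mL=30/41, mR=5130/3649; mL+mR=7800/3649 → advance +1; mR−mL=60/89 → turn +1·90°
n=6: pose=(2,-2,E); sL=30/41, sR=30/53; mL=15/53, mR=2205/2173; mL+mR=2820/2173 → advance +1; mR−mL=30/41 → turn +1·90°

0 15/8 15/4 15/8 15/4 3 -1 W
1 60/89 60/41 30/41 5130/3649 2 -1 S
2 30/41 30/53 15/53 2205/2173 2 -2 E
3 12/5 20/27 10/27 374/135 3 -2 N
4 15/8 15/4 15/8 15/4 3 -1 W
5 60/89 60/41 30/41 5130/3649 2 -1 S
6 30/41 30/53 15/53 2205/2173 2 -2 E
final 3 -2 N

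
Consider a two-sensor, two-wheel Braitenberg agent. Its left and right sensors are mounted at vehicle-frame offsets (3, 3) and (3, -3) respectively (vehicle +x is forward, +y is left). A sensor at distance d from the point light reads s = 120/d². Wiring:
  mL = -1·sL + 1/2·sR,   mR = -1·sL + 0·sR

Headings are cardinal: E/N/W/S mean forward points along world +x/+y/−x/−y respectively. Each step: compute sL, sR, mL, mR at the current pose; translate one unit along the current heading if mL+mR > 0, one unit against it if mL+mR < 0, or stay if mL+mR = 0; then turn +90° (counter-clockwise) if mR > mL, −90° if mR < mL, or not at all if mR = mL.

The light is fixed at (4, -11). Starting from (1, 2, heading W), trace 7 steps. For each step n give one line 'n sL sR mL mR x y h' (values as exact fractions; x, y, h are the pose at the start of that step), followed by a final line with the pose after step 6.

n=0: pose=(1,2,W); sL=15/17, sR=30/73; mL=-840/1241, mR=-15/17; mL+mR=-1935/1241 → advance -1; mR−mL=-15/73 → turn -1·90°
n=1: pose=(2,2,N); sL=120/281, sR=120/257; mL=-13980/72217, mR=-120/281; mL+mR=-44820/72217 → advance -1; mR−mL=-60/257 → turn -1·90°
n=2: pose=(2,1,E); sL=60/113, sR=60/41; mL=930/4633, mR=-60/113; mL+mR=-1530/4633 → advance -1; mR−mL=-30/41 → turn -1·90°
n=3: pose=(1,1,S); sL=40/27, sR=40/39; mL=-340/351, mR=-40/27; mL+mR=-860/351 → advance -1; mR−mL=-20/39 → turn -1·90°
n=4: pose=(1,2,W); sL=15/17, sR=30/73; mL=-840/1241, mR=-15/17; mL+mR=-1935/1241 → advance -1; mR−mL=-15/73 → turn -1·90°
n=5: pose=(2,2,N); sL=120/281, sR=120/257; mL=-13980/72217, mR=-120/281; mL+mR=-44820/72217 → advance -1; mR−mL=-60/257 → turn -1·90°
n=6: pose=(2,1,E); sL=60/113, sR=60/41; mL=930/4633, mR=-60/113; mL+mR=-1530/4633 → advance -1; mR−mL=-30/41 → turn -1·90°

0 15/17 30/73 -840/1241 -15/17 1 2 W
1 120/281 120/257 -13980/72217 -120/281 2 2 N
2 60/113 60/41 930/4633 -60/113 2 1 E
3 40/27 40/39 -340/351 -40/27 1 1 S
4 15/17 30/73 -840/1241 -15/17 1 2 W
5 120/281 120/257 -13980/72217 -120/281 2 2 N
6 60/113 60/41 930/4633 -60/113 2 1 E
final 1 1 S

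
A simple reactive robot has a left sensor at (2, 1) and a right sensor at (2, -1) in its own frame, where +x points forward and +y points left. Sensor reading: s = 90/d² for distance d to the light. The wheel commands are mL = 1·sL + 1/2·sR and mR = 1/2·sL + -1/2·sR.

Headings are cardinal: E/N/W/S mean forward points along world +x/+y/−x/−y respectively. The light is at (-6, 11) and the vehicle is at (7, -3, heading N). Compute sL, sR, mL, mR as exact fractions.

left sensor world pos  = (6, -1); dL² = 288
right sensor world pos = (8, -1); dR² = 340
sL = 90/288 = 5/16
sR = 90/340 = 9/34
mL = 1·sL + 1/2·sR = 121/272
mR = 1/2·sL + -1/2·sR = 13/544

5/16 9/34 121/272 13/544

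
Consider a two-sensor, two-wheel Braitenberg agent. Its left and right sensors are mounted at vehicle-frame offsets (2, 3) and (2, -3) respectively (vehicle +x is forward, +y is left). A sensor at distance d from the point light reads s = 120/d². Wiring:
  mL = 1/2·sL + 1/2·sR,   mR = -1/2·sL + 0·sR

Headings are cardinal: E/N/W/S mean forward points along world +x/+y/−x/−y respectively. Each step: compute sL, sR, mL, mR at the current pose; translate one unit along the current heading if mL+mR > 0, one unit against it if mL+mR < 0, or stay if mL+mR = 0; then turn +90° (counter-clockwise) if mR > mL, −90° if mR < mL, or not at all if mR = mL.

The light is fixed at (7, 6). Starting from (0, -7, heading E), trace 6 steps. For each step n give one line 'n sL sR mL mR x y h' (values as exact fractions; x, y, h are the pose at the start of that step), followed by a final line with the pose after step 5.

0 24/25 120/281 4872/7025 -12/25 0 -7 E
1 20/39 20/51 100/221 -10/39 1 -7 S
2 120/353 24/37 6456/13061 -60/353 1 -8 W
3 30/61 3/4 303/488 -15/61 0 -8 N
4 24/25 120/281 4872/7025 -12/25 0 -7 E
5 20/39 20/51 100/221 -10/39 1 -7 S
final 1 -8 W

n=0: pose=(0,-7,E); sL=24/25, sR=120/281; mL=4872/7025, mR=-12/25; mL+mR=60/281 → advance +1; mR−mL=-8244/7025 → turn -1·90°
n=1: pose=(1,-7,S); sL=20/39, sR=20/51; mL=100/221, mR=-10/39; mL+mR=10/51 → advance +1; mR−mL=-470/663 → turn -1·90°
n=2: pose=(1,-8,W); sL=120/353, sR=24/37; mL=6456/13061, mR=-60/353; mL+mR=12/37 → advance +1; mR−mL=-8676/13061 → turn -1·90°
n=3: pose=(0,-8,N); sL=30/61, sR=3/4; mL=303/488, mR=-15/61; mL+mR=3/8 → advance +1; mR−mL=-423/488 → turn -1·90°
n=4: pose=(0,-7,E); sL=24/25, sR=120/281; mL=4872/7025, mR=-12/25; mL+mR=60/281 → advance +1; mR−mL=-8244/7025 → turn -1·90°
n=5: pose=(1,-7,S); sL=20/39, sR=20/51; mL=100/221, mR=-10/39; mL+mR=10/51 → advance +1; mR−mL=-470/663 → turn -1·90°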